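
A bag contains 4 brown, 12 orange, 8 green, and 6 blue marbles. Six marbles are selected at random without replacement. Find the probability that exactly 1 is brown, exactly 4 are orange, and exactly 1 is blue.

Unordered draws without replacement: count favorable combinations over C(30,6).
Favorable = C(4,1) · C(12,4) · C(8,0) · C(6,1) = 11880; total = C(30,6) = 593775.
P = 11880/593775 = 264/13195 ≈ 0.0200.

264/13195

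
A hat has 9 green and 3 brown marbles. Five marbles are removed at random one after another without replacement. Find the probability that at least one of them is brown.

Use the complement: P(at least one brown) = 1 − P(no brown).
P(none) = C(9,5)/C(12,5) = 126/792.
So P = 1 − 126/792 = 37/44 ≈ 0.8409.

37/44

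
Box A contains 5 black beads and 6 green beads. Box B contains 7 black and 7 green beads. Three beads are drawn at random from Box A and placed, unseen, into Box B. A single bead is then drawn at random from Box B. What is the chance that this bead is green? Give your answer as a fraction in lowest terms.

95/187

Condition on how many of the transferred beads are green (from Box A: 6 green of 11; then Box B has 17 total).
  0 green: C(6,0)C(5,3)/C(11,3) = 2/33; then P = 7/17
  1 green: C(6,1)C(5,2)/C(11,3) = 4/11; then P = 8/17
  2 green: C(6,2)C(5,1)/C(11,3) = 5/11; then P = 9/17
  3 green: C(6,3)C(5,0)/C(11,3) = 4/33; then P = 10/17
P(green from Box B) = 95/187 ≈ 0.5080.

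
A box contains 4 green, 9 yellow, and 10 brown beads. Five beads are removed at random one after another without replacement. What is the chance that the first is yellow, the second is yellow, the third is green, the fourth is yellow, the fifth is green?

Multiply the conditional probability of each draw in order, without replacement, so each draw removes one from its color and from the total.
P = (9/23) · (8/22) · (4/21) · (7/20) · (3/19) = 36/24035 ≈ 0.0015.

36/24035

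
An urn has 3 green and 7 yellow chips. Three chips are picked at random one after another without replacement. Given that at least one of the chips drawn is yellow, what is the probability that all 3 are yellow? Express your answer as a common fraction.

5/17

P(all 3 yellow) = C(7,3)/C(10,3) = 7/24; P(at least one yellow) = 1 − C(3,3)/C(10,3) = 119/120.
Since 'all 3 yellow' ⊆ 'at least one yellow', P(all 3 | at least one) = 7/24 / 119/120 = 5/17 ≈ 0.2941.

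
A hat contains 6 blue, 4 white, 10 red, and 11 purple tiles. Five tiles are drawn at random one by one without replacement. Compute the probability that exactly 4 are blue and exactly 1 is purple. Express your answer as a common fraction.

55/56637

Unordered draws without replacement: count favorable combinations over C(31,5).
Favorable = C(6,4) · C(4,0) · C(10,0) · C(11,1) = 165; total = C(31,5) = 169911.
P = 165/169911 = 55/56637 ≈ 0.0010.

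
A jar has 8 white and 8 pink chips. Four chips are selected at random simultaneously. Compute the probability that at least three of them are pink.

37/130

Sum the hypergeometric tail for j = 3,…,4 pink chips.
Favorable = C(8,3)·C(8,1) + C(8,4)·C(8,0) = 518; total = C(16,4) = 1820.
P = 518/1820 = 37/130 ≈ 0.2846.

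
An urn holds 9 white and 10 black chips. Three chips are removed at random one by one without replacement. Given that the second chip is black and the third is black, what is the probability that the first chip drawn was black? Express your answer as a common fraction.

P(first=black and the second chip is black and the third is black) = (10/19)·(9/18)·(8/17) = 40/323.
P(E) = Σ over first color = 45/323 + 40/323 = 5/19.
By Bayes, P(first=black | E) = 40/323 / 5/19 = 8/17 ≈ 0.4706.

8/17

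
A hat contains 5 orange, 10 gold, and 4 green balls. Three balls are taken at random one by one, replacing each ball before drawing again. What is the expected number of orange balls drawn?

15/19

By linearity of expectation, E[X] = Σ P(draw i is orange); each independent draw has P(orange) = 5/19.
E[X] = 3 · 5/19 = 15/19 ≈ 0.7895.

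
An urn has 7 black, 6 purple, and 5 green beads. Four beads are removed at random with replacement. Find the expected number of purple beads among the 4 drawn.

By linearity of expectation, E[X] = Σ P(draw i is purple); each independent draw has P(purple) = 6/18.
E[X] = 4 · 6/18 = 4/3 ≈ 1.3333.

4/3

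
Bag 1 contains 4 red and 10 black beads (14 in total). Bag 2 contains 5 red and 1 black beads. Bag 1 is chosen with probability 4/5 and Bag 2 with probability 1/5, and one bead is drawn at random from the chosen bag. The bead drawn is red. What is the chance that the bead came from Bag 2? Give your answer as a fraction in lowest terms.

P(red | Bag 1) = 2/7; P(red | Bag 2) = 5/6.
P(red) = 4/5·2/7 + 1/5·5/6 = 83/210.
By Bayes' rule, P(Bag 2 | red) = 1/6 / 83/210 = 35/83 ≈ 0.4217.

35/83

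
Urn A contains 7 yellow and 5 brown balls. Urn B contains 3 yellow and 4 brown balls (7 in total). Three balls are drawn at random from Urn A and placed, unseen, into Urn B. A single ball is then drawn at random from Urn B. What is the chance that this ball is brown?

Condition on how many of the transferred balls are brown (from Urn A: 5 brown of 12; then Urn B has 10 total).
  0 brown: C(5,0)C(7,3)/C(12,3) = 7/44; then P = 4/10
  1 brown: C(5,1)C(7,2)/C(12,3) = 21/44; then P = 5/10
  2 brown: C(5,2)C(7,1)/C(12,3) = 7/22; then P = 6/10
  3 brown: C(5,3)C(7,0)/C(12,3) = 1/22; then P = 7/10
P(brown from Urn B) = 21/40 ≈ 0.5250.

21/40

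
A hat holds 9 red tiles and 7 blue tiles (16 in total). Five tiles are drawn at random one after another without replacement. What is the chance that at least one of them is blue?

101/104

Use the complement: P(at least one blue) = 1 − P(no blue).
P(none) = C(9,5)/C(16,5) = 126/4368.
So P = 1 − 126/4368 = 101/104 ≈ 0.9712.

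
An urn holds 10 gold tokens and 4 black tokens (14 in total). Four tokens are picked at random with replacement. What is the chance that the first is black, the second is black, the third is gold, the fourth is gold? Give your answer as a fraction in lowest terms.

Multiply the conditional probability of each draw in order, with replacement (the composition resets each draw).
P = (4/14) · (4/14) · (10/14) · (10/14) = 100/2401 ≈ 0.0416.

100/2401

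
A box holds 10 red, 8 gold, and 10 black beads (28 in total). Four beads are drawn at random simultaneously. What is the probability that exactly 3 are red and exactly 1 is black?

Unordered draws without replacement: count favorable combinations over C(28,4).
Favorable = C(10,3) · C(8,0) · C(10,1) = 1200; total = C(28,4) = 20475.
P = 1200/20475 = 16/273 ≈ 0.0586.

16/273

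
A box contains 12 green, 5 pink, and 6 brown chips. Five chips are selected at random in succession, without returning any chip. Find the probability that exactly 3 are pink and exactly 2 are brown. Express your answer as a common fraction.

Unordered draws without replacement: count favorable combinations over C(23,5).
Favorable = C(12,0) · C(5,3) · C(6,2) = 150; total = C(23,5) = 33649.
P = 150/33649 = 150/33649 ≈ 0.0045.

150/33649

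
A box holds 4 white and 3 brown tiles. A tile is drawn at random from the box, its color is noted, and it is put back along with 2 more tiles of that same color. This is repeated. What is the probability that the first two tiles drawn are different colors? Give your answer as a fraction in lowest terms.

8/21

Either brown then white, or white then brown; after the first draw the total is 9.
P = (3/7)·(4/9) + (4/7)·(3/9) = 8/21 ≈ 0.3810.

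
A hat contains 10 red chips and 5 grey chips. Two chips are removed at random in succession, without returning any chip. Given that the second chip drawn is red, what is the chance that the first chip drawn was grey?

P(first=grey and the second chip drawn is red) = (5/15)·(10/14) = 5/21.
P(the second chip drawn is red) = Σ over first color = 3/7 + 5/21 = 2/3.
By Bayes, P(first=grey | the second chip drawn is red) = 5/21 / 2/3 = 5/14 ≈ 0.3571.

5/14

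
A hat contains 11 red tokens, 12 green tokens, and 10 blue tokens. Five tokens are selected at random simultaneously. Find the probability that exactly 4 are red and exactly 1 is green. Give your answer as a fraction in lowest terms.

Unordered draws without replacement: count favorable combinations over C(33,5).
Favorable = C(11,4) · C(12,1) · C(10,0) = 3960; total = C(33,5) = 237336.
P = 3960/237336 = 15/899 ≈ 0.0167.

15/899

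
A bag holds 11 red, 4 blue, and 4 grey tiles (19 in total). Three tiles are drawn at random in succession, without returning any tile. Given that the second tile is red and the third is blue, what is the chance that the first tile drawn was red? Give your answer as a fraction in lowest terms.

P(first=red and the second tile is red and the third is blue) = (11/19)·(10/18)·(4/17) = 220/2907.
P(E) = Σ over first color = 220/2907 + 22/969 + 88/2907 = 22/171.
By Bayes, P(first=red | E) = 220/2907 / 22/171 = 10/17 ≈ 0.5882.

10/17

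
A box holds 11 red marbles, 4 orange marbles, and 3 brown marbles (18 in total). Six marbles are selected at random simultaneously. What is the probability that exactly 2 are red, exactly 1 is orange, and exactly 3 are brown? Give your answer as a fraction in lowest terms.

55/4641

Unordered draws without replacement: count favorable combinations over C(18,6).
Favorable = C(11,2) · C(4,1) · C(3,3) = 220; total = C(18,6) = 18564.
P = 220/18564 = 55/4641 ≈ 0.0119.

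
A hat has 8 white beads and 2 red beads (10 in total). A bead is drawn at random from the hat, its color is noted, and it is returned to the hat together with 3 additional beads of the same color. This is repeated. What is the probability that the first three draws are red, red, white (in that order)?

Track the composition after each reinforcement of +3.
P = (2/10) · (5/13) · (8/16) = 1/26 ≈ 0.0385.

1/26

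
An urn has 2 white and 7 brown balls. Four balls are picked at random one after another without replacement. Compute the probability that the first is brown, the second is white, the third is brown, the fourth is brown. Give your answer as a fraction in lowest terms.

5/36

Multiply the conditional probability of each draw in order, without replacement, so each draw removes one from its color and from the total.
P = (7/9) · (2/8) · (6/7) · (5/6) = 5/36 ≈ 0.1389.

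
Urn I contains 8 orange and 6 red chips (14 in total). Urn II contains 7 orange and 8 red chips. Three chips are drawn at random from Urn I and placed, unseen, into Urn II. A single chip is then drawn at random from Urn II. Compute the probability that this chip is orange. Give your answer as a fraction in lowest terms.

Condition on how many of the transferred chips are orange (from Urn I: 8 orange of 14; then Urn II has 18 total).
  0 orange: C(8,0)C(6,3)/C(14,3) = 5/91; then P = 7/18
  1 orange: C(8,1)C(6,2)/C(14,3) = 30/91; then P = 8/18
  2 orange: C(8,2)C(6,1)/C(14,3) = 6/13; then P = 9/18
  3 orange: C(8,3)C(6,0)/C(14,3) = 2/13; then P = 10/18
P(orange from Urn II) = 61/126 ≈ 0.4841.

61/126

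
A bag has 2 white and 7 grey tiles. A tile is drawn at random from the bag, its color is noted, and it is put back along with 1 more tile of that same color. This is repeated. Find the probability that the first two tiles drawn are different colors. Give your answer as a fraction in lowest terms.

14/45

Either grey then white, or white then grey; after the first draw the total is 10.
P = (7/9)·(2/10) + (2/9)·(7/10) = 14/45 ≈ 0.3111.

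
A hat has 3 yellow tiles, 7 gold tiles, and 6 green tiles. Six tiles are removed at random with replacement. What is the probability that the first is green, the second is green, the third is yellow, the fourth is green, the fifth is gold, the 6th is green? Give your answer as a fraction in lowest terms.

1701/1048576

Multiply the conditional probability of each draw in order, with replacement (the composition resets each draw).
P = (6/16) · (6/16) · (3/16) · (6/16) · (7/16) · (6/16) = 1701/1048576 ≈ 0.0016.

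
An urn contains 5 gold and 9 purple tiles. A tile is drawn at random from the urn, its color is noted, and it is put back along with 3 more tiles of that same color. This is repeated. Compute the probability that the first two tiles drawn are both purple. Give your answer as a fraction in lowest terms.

After a purple draw the urn holds 12 purple out of 17.
P = (9/14)·(12/17) = 54/119 ≈ 0.4538.

54/119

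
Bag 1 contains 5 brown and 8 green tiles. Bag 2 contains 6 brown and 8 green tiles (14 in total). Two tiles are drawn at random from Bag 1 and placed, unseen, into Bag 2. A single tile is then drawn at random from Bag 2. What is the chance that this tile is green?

15/26

Condition on how many of the transferred tiles are green (from Bag 1: 8 green of 13; then Bag 2 has 16 total).
  0 green: C(8,0)C(5,2)/C(13,2) = 5/39; then P = 8/16
  1 green: C(8,1)C(5,1)/C(13,2) = 20/39; then P = 9/16
  2 green: C(8,2)C(5,0)/C(13,2) = 14/39; then P = 10/16
P(green from Bag 2) = 15/26 ≈ 0.5769.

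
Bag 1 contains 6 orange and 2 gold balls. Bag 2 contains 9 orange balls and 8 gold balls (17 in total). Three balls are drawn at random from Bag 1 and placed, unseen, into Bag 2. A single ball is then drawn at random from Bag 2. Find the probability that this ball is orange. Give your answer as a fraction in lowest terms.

9/16

Condition on how many of the transferred balls are orange (from Bag 1: 6 orange of 8; then Bag 2 has 20 total).
  1 orange: C(6,1)C(2,2)/C(8,3) = 3/28; then P = 10/20
  2 orange: C(6,2)C(2,1)/C(8,3) = 15/28; then P = 11/20
  3 orange: C(6,3)C(2,0)/C(8,3) = 5/14; then P = 12/20
P(orange from Bag 2) = 9/16 ≈ 0.5625.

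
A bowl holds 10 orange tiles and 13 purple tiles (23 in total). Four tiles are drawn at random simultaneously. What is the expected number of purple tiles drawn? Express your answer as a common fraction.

52/23

By linearity of expectation, E[X] = Σ P(draw i is purple); by symmetry each draw (even without replacement) has P(purple) = 13/23.
E[X] = 4 · 13/23 = 52/23 ≈ 2.2609.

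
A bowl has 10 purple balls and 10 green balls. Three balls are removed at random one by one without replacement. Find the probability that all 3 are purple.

Unordered draws without replacement: count favorable combinations over C(20,3).
Favorable = C(10,3) · C(10,0) = 120; total = C(20,3) = 1140.
P = 120/1140 = 2/19 ≈ 0.1053.

2/19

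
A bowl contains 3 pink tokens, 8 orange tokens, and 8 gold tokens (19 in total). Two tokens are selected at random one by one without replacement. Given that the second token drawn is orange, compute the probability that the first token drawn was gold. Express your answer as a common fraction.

4/9

P(first=gold and the second token drawn is orange) = (8/19)·(8/18) = 32/171.
P(the second token drawn is orange) = Σ over first color = 4/57 + 28/171 + 32/171 = 8/19.
By Bayes, P(first=gold | the second token drawn is orange) = 32/171 / 8/19 = 4/9 ≈ 0.4444.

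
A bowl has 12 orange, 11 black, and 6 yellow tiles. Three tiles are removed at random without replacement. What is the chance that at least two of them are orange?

Sum the hypergeometric tail for j = 2,…,3 orange tiles.
Favorable = C(12,2)·C(17,1) + C(12,3)·C(17,0) = 1342; total = C(29,3) = 3654.
P = 1342/3654 = 671/1827 ≈ 0.3673.

671/1827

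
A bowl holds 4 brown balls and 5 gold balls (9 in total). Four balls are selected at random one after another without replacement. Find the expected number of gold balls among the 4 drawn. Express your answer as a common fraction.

By linearity of expectation, E[X] = Σ P(draw i is gold); by symmetry each draw (even without replacement) has P(gold) = 5/9.
E[X] = 4 · 5/9 = 20/9 ≈ 2.2222.

20/9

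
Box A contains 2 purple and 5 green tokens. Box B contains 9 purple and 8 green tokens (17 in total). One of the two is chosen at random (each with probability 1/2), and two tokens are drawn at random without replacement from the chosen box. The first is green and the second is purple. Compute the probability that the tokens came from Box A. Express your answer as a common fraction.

170/359

P(E | Box A) = 5/21; P(E | Box B) = 9/34.
P(E) = 1/2·5/21 + 1/2·9/34 = 359/1428.
By Bayes' rule, P(Box A | E) = 5/42 / 359/1428 = 170/359 ≈ 0.4735.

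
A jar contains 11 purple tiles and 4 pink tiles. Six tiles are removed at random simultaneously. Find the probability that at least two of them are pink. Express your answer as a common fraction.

7/13

Sum the hypergeometric tail for j = 2,…,4 pink tiles.
Favorable = C(4,2)·C(11,4) + C(4,3)·C(11,3) + C(4,4)·C(11,2) = 2695; total = C(15,6) = 5005.
P = 2695/5005 = 7/13 ≈ 0.5385.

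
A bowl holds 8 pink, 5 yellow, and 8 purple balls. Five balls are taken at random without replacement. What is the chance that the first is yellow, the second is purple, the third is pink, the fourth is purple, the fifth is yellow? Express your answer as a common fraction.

Multiply the conditional probability of each draw in order, without replacement, so each draw removes one from its color and from the total.
P = (5/21) · (8/20) · (8/19) · (7/18) · (4/17) = 32/8721 ≈ 0.0037.

32/8721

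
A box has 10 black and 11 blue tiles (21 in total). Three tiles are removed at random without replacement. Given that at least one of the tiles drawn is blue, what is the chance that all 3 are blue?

P(all 3 blue) = C(11,3)/C(21,3) = 33/266; P(at least one blue) = 1 − C(10,3)/C(21,3) = 121/133.
Since 'all 3 blue' ⊆ 'at least one blue', P(all 3 | at least one) = 33/266 / 121/133 = 3/22 ≈ 0.1364.

3/22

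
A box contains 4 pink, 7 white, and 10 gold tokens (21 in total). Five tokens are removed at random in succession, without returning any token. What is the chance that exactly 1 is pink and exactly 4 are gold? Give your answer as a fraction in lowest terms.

Unordered draws without replacement: count favorable combinations over C(21,5).
Favorable = C(4,1) · C(7,0) · C(10,4) = 840; total = C(21,5) = 20349.
P = 840/20349 = 40/969 ≈ 0.0413.

40/969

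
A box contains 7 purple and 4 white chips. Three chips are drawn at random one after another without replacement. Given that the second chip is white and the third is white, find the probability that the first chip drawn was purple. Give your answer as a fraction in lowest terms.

7/9

P(first=purple and the second chip is white and the third is white) = (7/11)·(4/10)·(3/9) = 14/165.
P(E) = Σ over first color = 14/165 + 4/165 = 6/55.
By Bayes, P(first=purple | E) = 14/165 / 6/55 = 7/9 ≈ 0.7778.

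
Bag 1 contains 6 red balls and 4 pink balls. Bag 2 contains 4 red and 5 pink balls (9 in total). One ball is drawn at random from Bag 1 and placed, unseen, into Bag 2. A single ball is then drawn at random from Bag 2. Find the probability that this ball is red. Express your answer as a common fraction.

23/50

Condition on how many of the transferred balls are red (from Bag 1: 6 red of 10; then Bag 2 has 10 total).
  0 red: C(6,0)C(4,1)/C(10,1) = 2/5; then P = 4/10
  1 red: C(6,1)C(4,0)/C(10,1) = 3/5; then P = 5/10
P(red from Bag 2) = 23/50 ≈ 0.4600.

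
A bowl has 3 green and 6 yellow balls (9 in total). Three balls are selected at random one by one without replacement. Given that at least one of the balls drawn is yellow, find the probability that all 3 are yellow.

P(all 3 yellow) = C(6,3)/C(9,3) = 5/21; P(at least one yellow) = 1 − C(3,3)/C(9,3) = 83/84.
Since 'all 3 yellow' ⊆ 'at least one yellow', P(all 3 | at least one) = 5/21 / 83/84 = 20/83 ≈ 0.2410.

20/83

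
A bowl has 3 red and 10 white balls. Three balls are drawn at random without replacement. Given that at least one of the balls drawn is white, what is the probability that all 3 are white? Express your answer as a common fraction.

8/19

P(all 3 white) = C(10,3)/C(13,3) = 60/143; P(at least one white) = 1 − C(3,3)/C(13,3) = 285/286.
Since 'all 3 white' ⊆ 'at least one white', P(all 3 | at least one) = 60/143 / 285/286 = 8/19 ≈ 0.4211.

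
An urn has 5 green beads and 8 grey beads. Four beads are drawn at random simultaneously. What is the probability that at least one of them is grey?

Use the complement: P(at least one grey) = 1 − P(no grey).
P(none) = C(5,4)/C(13,4) = 5/715.
So P = 1 − 5/715 = 142/143 ≈ 0.9930.

142/143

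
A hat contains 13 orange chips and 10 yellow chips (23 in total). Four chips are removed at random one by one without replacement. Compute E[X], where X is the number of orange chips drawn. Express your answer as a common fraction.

52/23

By linearity of expectation, E[X] = Σ P(draw i is orange); by symmetry each draw (even without replacement) has P(orange) = 13/23.
E[X] = 4 · 13/23 = 52/23 ≈ 2.2609.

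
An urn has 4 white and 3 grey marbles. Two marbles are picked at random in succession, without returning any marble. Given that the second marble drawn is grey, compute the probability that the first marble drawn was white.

P(first=white and the second marble drawn is grey) = (4/7)·(3/6) = 2/7.
P(the second marble drawn is grey) = Σ over first color = 2/7 + 1/7 = 3/7.
By Bayes, P(first=white | the second marble drawn is grey) = 2/7 / 3/7 = 2/3 ≈ 0.6667.

2/3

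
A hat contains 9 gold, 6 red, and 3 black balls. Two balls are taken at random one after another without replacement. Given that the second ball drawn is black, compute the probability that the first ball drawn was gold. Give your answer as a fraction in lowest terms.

9/17

P(first=gold and the second ball drawn is black) = (9/18)·(3/17) = 3/34.
P(the second ball drawn is black) = Σ over first color = 3/34 + 1/17 + 1/51 = 1/6.
By Bayes, P(first=gold | the second ball drawn is black) = 3/34 / 1/6 = 9/17 ≈ 0.5294.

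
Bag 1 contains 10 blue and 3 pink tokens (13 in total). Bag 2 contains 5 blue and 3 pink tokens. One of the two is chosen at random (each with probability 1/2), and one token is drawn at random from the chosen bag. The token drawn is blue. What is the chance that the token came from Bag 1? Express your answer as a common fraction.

16/29

P(blue | Bag 1) = 10/13; P(blue | Bag 2) = 5/8.
P(blue) = 1/2·10/13 + 1/2·5/8 = 145/208.
By Bayes' rule, P(Bag 1 | blue) = 5/13 / 145/208 = 16/29 ≈ 0.5517.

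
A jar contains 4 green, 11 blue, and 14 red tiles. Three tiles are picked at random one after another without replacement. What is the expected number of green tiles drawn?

By linearity of expectation, E[X] = Σ P(draw i is green); by symmetry each draw (even without replacement) has P(green) = 4/29.
E[X] = 3 · 4/29 = 12/29 ≈ 0.4138.

12/29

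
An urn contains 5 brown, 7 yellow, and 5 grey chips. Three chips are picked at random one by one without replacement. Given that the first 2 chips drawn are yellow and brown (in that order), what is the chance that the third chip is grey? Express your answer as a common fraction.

After removing 1 brown, 1 yellow, the urn has 5 grey out of 15 remaining.
P(third is grey | given) = 5/15 = 1/3 ≈ 0.3333.

1/3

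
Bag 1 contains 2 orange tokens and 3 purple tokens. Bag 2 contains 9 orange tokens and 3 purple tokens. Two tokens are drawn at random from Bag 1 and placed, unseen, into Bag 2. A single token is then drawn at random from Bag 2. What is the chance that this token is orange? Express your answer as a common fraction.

Condition on how many of the transferred tokens are orange (from Bag 1: 2 orange of 5; then Bag 2 has 14 total).
  0 orange: C(2,0)C(3,2)/C(5,2) = 3/10; then P = 9/14
  1 orange: C(2,1)C(3,1)/C(5,2) = 3/5; then P = 10/14
  2 orange: C(2,2)C(3,0)/C(5,2) = 1/10; then P = 11/14
P(orange from Bag 2) = 7/10 ≈ 0.7000.

7/10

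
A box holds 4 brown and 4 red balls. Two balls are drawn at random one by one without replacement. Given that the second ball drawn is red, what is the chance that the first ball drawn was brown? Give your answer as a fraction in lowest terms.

P(first=brown and the second ball drawn is red) = (4/8)·(4/7) = 2/7.
P(the second ball drawn is red) = Σ over first color = 2/7 + 3/14 = 1/2.
By Bayes, P(first=brown | the second ball drawn is red) = 2/7 / 1/2 = 4/7 ≈ 0.5714.

4/7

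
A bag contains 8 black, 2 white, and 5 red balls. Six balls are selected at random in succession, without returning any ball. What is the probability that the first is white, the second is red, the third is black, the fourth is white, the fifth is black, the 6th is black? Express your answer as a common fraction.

Multiply the conditional probability of each draw in order, without replacement, so each draw removes one from its color and from the total.
P = (2/15) · (5/14) · (8/13) · (1/12) · (7/11) · (6/10) = 2/2145 ≈ 0.0009.

2/2145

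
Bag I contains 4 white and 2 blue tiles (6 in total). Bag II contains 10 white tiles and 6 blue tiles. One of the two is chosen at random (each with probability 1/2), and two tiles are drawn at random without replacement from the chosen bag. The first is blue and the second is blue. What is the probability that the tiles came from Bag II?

P(E | Bag I) = 1/15; P(E | Bag II) = 1/8.
P(E) = 1/2·1/15 + 1/2·1/8 = 23/240.
By Bayes' rule, P(Bag II | E) = 1/16 / 23/240 = 15/23 ≈ 0.6522.

15/23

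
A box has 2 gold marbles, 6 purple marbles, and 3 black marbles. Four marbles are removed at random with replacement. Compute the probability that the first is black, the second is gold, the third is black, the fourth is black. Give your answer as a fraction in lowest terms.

Multiply the conditional probability of each draw in order, with replacement (the composition resets each draw).
P = (3/11) · (2/11) · (3/11) · (3/11) = 54/14641 ≈ 0.0037.

54/14641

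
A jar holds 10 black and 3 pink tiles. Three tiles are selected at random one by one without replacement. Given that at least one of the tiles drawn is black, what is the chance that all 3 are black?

P(all 3 black) = C(10,3)/C(13,3) = 60/143; P(at least one black) = 1 − C(3,3)/C(13,3) = 285/286.
Since 'all 3 black' ⊆ 'at least one black', P(all 3 | at least one) = 60/143 / 285/286 = 8/19 ≈ 0.4211.

8/19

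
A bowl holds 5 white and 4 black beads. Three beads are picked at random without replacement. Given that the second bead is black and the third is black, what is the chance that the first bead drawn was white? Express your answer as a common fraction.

P(first=white and the second bead is black and the third is black) = (5/9)·(4/8)·(3/7) = 5/42.
P(E) = Σ over first color = 5/42 + 1/21 = 1/6.
By Bayes, P(first=white | E) = 5/42 / 1/6 = 5/7 ≈ 0.7143.

5/7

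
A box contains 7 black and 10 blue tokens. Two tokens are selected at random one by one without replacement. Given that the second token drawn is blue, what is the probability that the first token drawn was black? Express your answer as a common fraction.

7/16

P(first=black and the second token drawn is blue) = (7/17)·(10/16) = 35/136.
P(the second token drawn is blue) = Σ over first color = 35/136 + 45/136 = 10/17.
By Bayes, P(first=black | the second token drawn is blue) = 35/136 / 10/17 = 7/16 ≈ 0.4375.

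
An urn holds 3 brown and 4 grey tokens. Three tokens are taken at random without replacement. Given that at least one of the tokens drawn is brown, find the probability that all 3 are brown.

1/31

P(all 3 brown) = C(3,3)/C(7,3) = 1/35; P(at least one brown) = 1 − C(4,3)/C(7,3) = 31/35.
Since 'all 3 brown' ⊆ 'at least one brown', P(all 3 | at least one) = 1/35 / 31/35 = 1/31 ≈ 0.0323.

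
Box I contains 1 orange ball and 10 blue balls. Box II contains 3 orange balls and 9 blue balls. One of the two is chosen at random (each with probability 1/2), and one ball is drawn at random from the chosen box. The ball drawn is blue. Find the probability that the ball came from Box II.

P(blue | Box I) = 10/11; P(blue | Box II) = 3/4.
P(blue) = 1/2·10/11 + 1/2·3/4 = 73/88.
By Bayes' rule, P(Box II | blue) = 3/8 / 73/88 = 33/73 ≈ 0.4521.

33/73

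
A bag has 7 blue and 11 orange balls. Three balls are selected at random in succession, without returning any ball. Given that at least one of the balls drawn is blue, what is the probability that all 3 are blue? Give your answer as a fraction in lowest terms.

P(all 3 blue) = C(7,3)/C(18,3) = 35/816; P(at least one blue) = 1 − C(11,3)/C(18,3) = 217/272.
Since 'all 3 blue' ⊆ 'at least one blue', P(all 3 | at least one) = 35/816 / 217/272 = 5/93 ≈ 0.0538.

5/93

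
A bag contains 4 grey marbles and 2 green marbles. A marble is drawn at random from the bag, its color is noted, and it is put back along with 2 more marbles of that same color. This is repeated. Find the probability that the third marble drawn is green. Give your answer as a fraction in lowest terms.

1/3

Sum over the four possibilities for the first two draws (green/not-green each), tracking how the green count and total change by +2 per draw.
P(third is green) = 1/3 ≈ 0.3333. (In a Pólya urn every draw has the same marginal probability 2/6.)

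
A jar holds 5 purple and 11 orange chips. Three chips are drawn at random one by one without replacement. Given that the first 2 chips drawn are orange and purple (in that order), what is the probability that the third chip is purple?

2/7

After removing 1 purple, 1 orange, the jar has 4 purple out of 14 remaining.
P(third is purple | given) = 4/14 = 2/7 ≈ 0.2857.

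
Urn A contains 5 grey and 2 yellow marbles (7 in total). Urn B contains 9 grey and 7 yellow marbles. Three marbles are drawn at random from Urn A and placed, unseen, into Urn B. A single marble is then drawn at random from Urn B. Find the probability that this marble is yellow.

55/133

Condition on how many of the transferred marbles are yellow (from Urn A: 2 yellow of 7; then Urn B has 19 total).
  0 yellow: C(2,0)C(5,3)/C(7,3) = 2/7; then P = 7/19
  1 yellow: C(2,1)C(5,2)/C(7,3) = 4/7; then P = 8/19
  2 yellow: C(2,2)C(5,1)/C(7,3) = 1/7; then P = 9/19
P(yellow from Urn B) = 55/133 ≈ 0.4135.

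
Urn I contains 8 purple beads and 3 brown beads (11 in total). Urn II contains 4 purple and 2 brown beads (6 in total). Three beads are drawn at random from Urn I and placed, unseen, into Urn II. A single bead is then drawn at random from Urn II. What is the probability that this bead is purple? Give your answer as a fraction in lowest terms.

68/99

Condition on how many of the transferred beads are purple (from Urn I: 8 purple of 11; then Urn II has 9 total).
  0 purple: C(8,0)C(3,3)/C(11,3) = 1/165; then P = 4/9
  1 purple: C(8,1)C(3,2)/C(11,3) = 8/55; then P = 5/9
  2 purple: C(8,2)C(3,1)/C(11,3) = 28/55; then P = 6/9
  3 purple: C(8,3)C(3,0)/C(11,3) = 56/165; then P = 7/9
P(purple from Urn II) = 68/99 ≈ 0.6869.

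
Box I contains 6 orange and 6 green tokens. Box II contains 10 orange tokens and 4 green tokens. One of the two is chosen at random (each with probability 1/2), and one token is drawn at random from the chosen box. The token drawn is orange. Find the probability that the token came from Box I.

7/17

P(orange | Box I) = 1/2; P(orange | Box II) = 5/7.
P(orange) = 1/2·1/2 + 1/2·5/7 = 17/28.
By Bayes' rule, P(Box I | orange) = 1/4 / 17/28 = 7/17 ≈ 0.4118.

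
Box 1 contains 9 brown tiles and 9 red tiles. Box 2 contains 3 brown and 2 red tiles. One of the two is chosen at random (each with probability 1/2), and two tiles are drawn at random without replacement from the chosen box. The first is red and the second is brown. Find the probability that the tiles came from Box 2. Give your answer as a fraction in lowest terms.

P(E | Box 1) = 9/34; P(E | Box 2) = 3/10.
P(E) = 1/2·9/34 + 1/2·3/10 = 24/85.
By Bayes' rule, P(Box 2 | E) = 3/20 / 24/85 = 17/32 ≈ 0.5312.

17/32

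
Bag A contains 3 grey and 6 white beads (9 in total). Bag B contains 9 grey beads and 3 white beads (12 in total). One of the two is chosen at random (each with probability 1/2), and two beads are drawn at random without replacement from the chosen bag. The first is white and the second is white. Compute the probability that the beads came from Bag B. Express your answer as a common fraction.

P(E | Bag A) = 5/12; P(E | Bag B) = 1/22.
P(E) = 1/2·5/12 + 1/2·1/22 = 61/264.
By Bayes' rule, P(Bag B | E) = 1/44 / 61/264 = 6/61 ≈ 0.0984.

6/61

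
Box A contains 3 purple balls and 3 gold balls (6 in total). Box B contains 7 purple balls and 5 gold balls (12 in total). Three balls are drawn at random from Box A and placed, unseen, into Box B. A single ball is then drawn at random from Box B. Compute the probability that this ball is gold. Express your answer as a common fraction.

Condition on how many of the transferred balls are gold (from Box A: 3 gold of 6; then Box B has 15 total).
  0 gold: C(3,0)C(3,3)/C(6,3) = 1/20; then P = 5/15
  1 gold: C(3,1)C(3,2)/C(6,3) = 9/20; then P = 6/15
  2 gold: C(3,2)C(3,1)/C(6,3) = 9/20; then P = 7/15
  3 gold: C(3,3)C(3,0)/C(6,3) = 1/20; then P = 8/15
P(gold from Box B) = 13/30 ≈ 0.4333.

13/30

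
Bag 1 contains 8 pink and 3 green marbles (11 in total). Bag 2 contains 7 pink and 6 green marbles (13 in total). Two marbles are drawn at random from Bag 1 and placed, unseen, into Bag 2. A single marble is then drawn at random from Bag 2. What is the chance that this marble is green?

24/55

Condition on how many of the transferred marbles are green (from Bag 1: 3 green of 11; then Bag 2 has 15 total).
  0 green: C(3,0)C(8,2)/C(11,2) = 28/55; then P = 6/15
  1 green: C(3,1)C(8,1)/C(11,2) = 24/55; then P = 7/15
  2 green: C(3,2)C(8,0)/C(11,2) = 3/55; then P = 8/15
P(green from Bag 2) = 24/55 ≈ 0.4364.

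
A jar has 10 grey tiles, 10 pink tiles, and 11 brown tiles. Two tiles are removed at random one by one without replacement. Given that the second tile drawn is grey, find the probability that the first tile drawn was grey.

P(first=grey and the second tile drawn is grey) = (10/31)·(9/30) = 3/31.
P(the second tile drawn is grey) = Σ over first color = 3/31 + 10/93 + 11/93 = 10/31.
By Bayes, P(first=grey | the second tile drawn is grey) = 3/31 / 10/31 = 3/10 ≈ 0.3000.

3/10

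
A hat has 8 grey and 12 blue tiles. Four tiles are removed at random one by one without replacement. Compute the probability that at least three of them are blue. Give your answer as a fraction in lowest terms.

451/969

Sum the hypergeometric tail for j = 3,…,4 blue tiles.
Favorable = C(12,3)·C(8,1) + C(12,4)·C(8,0) = 2255; total = C(20,4) = 4845.
P = 2255/4845 = 451/969 ≈ 0.4654.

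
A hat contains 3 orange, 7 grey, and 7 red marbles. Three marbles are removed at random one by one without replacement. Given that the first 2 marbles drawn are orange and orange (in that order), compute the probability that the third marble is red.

7/15

After removing 2 orange, the hat has 7 red out of 15 remaining.
P(third is red | given) = 7/15 ≈ 0.4667.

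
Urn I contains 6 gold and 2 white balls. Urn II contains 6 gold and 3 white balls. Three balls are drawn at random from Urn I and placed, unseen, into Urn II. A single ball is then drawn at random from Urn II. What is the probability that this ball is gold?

11/16

Condition on how many of the transferred balls are gold (from Urn I: 6 gold of 8; then Urn II has 12 total).
  1 gold: C(6,1)C(2,2)/C(8,3) = 3/28; then P = 7/12
  2 gold: C(6,2)C(2,1)/C(8,3) = 15/28; then P = 8/12
  3 gold: C(6,3)C(2,0)/C(8,3) = 5/14; then P = 9/12
P(gold from Urn II) = 11/16 ≈ 0.6875.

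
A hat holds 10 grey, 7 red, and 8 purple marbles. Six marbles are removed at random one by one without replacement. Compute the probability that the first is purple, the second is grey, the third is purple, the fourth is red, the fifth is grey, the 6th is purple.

Multiply the conditional probability of each draw in order, without replacement, so each draw removes one from its color and from the total.
P = (8/25) · (10/24) · (7/23) · (7/22) · (9/21) · (6/20) = 21/12650 ≈ 0.0017.

21/12650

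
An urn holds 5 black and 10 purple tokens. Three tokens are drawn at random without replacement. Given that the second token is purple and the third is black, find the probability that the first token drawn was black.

P(first=black and the second token is purple and the third is black) = (5/15)·(10/14)·(4/13) = 20/273.
P(E) = Σ over first color = 20/273 + 15/91 = 5/21.
By Bayes, P(first=black | E) = 20/273 / 5/21 = 4/13 ≈ 0.3077.

4/13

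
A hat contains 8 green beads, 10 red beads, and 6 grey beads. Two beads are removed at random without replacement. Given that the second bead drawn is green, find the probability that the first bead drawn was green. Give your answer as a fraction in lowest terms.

7/23

P(first=green and the second bead drawn is green) = (8/24)·(7/23) = 7/69.
P(the second bead drawn is green) = Σ over first color = 7/69 + 10/69 + 2/23 = 1/3.
By Bayes, P(first=green | the second bead drawn is green) = 7/69 / 1/3 = 7/23 ≈ 0.3043.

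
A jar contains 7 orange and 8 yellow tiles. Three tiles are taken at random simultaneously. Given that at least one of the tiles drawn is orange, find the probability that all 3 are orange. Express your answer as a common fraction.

P(all 3 orange) = C(7,3)/C(15,3) = 1/13; P(at least one orange) = 1 − C(8,3)/C(15,3) = 57/65.
Since 'all 3 orange' ⊆ 'at least one orange', P(all 3 | at least one) = 1/13 / 57/65 = 5/57 ≈ 0.0877.

5/57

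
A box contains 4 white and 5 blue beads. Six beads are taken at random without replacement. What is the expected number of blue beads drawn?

By linearity of expectation, E[X] = Σ P(draw i is blue); by symmetry each draw (even without replacement) has P(blue) = 5/9.
E[X] = 6 · 5/9 = 10/3 ≈ 3.3333.

10/3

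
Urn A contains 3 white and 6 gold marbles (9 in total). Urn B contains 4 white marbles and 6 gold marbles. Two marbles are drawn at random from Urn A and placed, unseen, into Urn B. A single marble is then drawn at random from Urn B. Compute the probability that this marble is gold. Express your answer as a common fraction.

Condition on how many of the transferred marbles are gold (from Urn A: 6 gold of 9; then Urn B has 12 total).
  0 gold: C(6,0)C(3,2)/C(9,2) = 1/12; then P = 6/12
  1 gold: C(6,1)C(3,1)/C(9,2) = 1/2; then P = 7/12
  2 gold: C(6,2)C(3,0)/C(9,2) = 5/12; then P = 8/12
P(gold from Urn B) = 11/18 ≈ 0.6111.

11/18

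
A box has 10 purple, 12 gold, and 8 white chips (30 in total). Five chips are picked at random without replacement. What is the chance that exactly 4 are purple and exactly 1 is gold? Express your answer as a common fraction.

Unordered draws without replacement: count favorable combinations over C(30,5).
Favorable = C(10,4) · C(12,1) · C(8,0) = 2520; total = C(30,5) = 142506.
P = 2520/142506 = 20/1131 ≈ 0.0177.

20/1131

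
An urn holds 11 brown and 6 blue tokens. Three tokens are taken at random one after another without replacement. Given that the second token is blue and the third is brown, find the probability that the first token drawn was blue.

P(first=blue and the second token is blue and the third is brown) = (6/17)·(5/16)·(11/15) = 11/136.
P(E) = Σ over first color = 11/68 + 11/136 = 33/136.
By Bayes, P(first=blue | E) = 11/136 / 33/136 = 1/3 ≈ 0.3333.

1/3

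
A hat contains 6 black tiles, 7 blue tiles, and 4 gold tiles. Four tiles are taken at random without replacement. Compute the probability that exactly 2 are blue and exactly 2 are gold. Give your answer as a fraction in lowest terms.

9/170

Unordered draws without replacement: count favorable combinations over C(17,4).
Favorable = C(6,0) · C(7,2) · C(4,2) = 126; total = C(17,4) = 2380.
P = 126/2380 = 9/170 ≈ 0.0529.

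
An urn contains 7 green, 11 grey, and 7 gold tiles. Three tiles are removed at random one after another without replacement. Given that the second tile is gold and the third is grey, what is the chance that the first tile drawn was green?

P(first=green and the second tile is gold and the third is grey) = (7/25)·(7/24)·(11/23) = 539/13800.
P(E) = Σ over first color = 539/13800 + 77/1380 + 77/2300 = 77/600.
By Bayes, P(first=green | E) = 539/13800 / 77/600 = 7/23 ≈ 0.3043.

7/23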